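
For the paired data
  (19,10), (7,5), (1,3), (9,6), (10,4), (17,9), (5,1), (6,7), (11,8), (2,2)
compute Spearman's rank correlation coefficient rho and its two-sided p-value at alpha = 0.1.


Step 1: Rank x and y separately (midranks; no ties here).
rank(x): 19->10, 7->5, 1->1, 9->6, 10->7, 17->9, 5->3, 6->4, 11->8, 2->2
rank(y): 10->10, 5->5, 3->3, 6->6, 4->4, 9->9, 1->1, 7->7, 8->8, 2->2
Step 2: d_i = R_x(i) - R_y(i); compute d_i^2.
  (10-10)^2=0, (5-5)^2=0, (1-3)^2=4, (6-6)^2=0, (7-4)^2=9, (9-9)^2=0, (3-1)^2=4, (4-7)^2=9, (8-8)^2=0, (2-2)^2=0
sum(d^2) = 26.
Step 3: rho = 1 - 6*26 / (10*(10^2 - 1)) = 1 - 156/990 = 0.842424.
Step 4: Under H0, t = rho * sqrt((n-2)/(1-rho^2)) = 4.4222 ~ t(8).
Step 5: Two-sided p-value from the t-distribution with 8 df = 0.002220.
Step 6: alpha = 0.1. reject H0.

rho = 0.8424, p = 0.002220, reject H0 at alpha = 0.1.


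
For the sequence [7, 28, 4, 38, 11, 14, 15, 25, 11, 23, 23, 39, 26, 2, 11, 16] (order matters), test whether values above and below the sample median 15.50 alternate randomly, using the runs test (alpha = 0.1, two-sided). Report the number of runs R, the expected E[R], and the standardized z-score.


Step 1: Compute median = 15.50; label A = above, B = below.
Labels in order: BABABBBABAAAABBA  (n_A = 8, n_B = 8)
Step 2: Count runs R = 10.
Step 3: Under H0 (random ordering), E[R] = 2*n_A*n_B/(n_A+n_B) + 1 = 2*8*8/16 + 1 = 9.0000.
        Var[R] = 2*n_A*n_B*(2*n_A*n_B - n_A - n_B) / ((n_A+n_B)^2 * (n_A+n_B-1)) = 14336/3840 = 3.7333.
        SD[R] = 1.9322.
Step 4: Continuity-corrected z = (R - 0.5 - E[R]) / SD[R] = (10 - 0.5 - 9.0000) / 1.9322 = 0.2588.
Step 5: Two-sided p-value via normal approximation = 2*(1 - Phi(|z|)) = 0.795809.
Step 6: alpha = 0.1. fail to reject H0.

R = 10, z = 0.2588, p = 0.795809, fail to reject H0.


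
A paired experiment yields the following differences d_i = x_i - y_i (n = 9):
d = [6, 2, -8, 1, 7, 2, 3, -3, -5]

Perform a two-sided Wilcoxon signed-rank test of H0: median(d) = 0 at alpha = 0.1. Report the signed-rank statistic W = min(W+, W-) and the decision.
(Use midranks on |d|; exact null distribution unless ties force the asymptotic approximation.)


Step 1: Drop any zero differences (none here) and take |d_i|.
|d| = [6, 2, 8, 1, 7, 2, 3, 3, 5]
Step 2: Midrank |d_i| (ties get averaged ranks).
ranks: |6|->7, |2|->2.5, |8|->9, |1|->1, |7|->8, |2|->2.5, |3|->4.5, |3|->4.5, |5|->6
Step 3: Attach original signs; sum ranks with positive sign and with negative sign.
W+ = 7 + 2.5 + 1 + 8 + 2.5 + 4.5 = 25.5
W- = 9 + 4.5 + 6 = 19.5
(Check: W+ + W- = 45 should equal n(n+1)/2 = 45.)
Step 4: Test statistic W = min(W+, W-) = 19.5.
Step 5: Ties in |d|, so use the tie-corrected normal approximation.
        E[W] = n(n+1)/4 = 9*10/4 = 22.5.
        Tie groups: |d|=2 (t=2), |d|=3 (t=2); sum(t^3 - t) = 12.
        Var[W] = n(n+1)(2n+1)/24 - sum(t^3-t)/48 = 1710/24 - 12/48 = 71.
        z = (W - E[W]) / sqrt(Var[W]) = (19.5 - 22.5) / 8.4261 = -0.3560.
        Two-sided p = 2*Phi(z) = 0.721815.
Step 6: alpha = 0.1. fail to reject H0.

W+ = 25.5, W- = 19.5, W = min = 19.5, p = 0.721815, fail to reject H0.


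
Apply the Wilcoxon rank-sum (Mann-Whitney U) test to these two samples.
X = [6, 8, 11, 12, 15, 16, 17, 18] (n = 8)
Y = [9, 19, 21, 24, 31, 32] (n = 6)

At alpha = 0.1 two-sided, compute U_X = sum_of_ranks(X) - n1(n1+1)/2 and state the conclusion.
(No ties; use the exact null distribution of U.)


Step 1: Combine and sort all 14 observations; assign midranks.
sorted (value, group): (6,X), (8,X), (9,Y), (11,X), (12,X), (15,X), (16,X), (17,X), (18,X), (19,Y), (21,Y), (24,Y), (31,Y), (32,Y)
ranks: 6->1, 8->2, 9->3, 11->4, 12->5, 15->6, 16->7, 17->8, 18->9, 19->10, 21->11, 24->12, 31->13, 32->14
Step 2: Rank sum for X: R1 = 1 + 2 + 4 + 5 + 6 + 7 + 8 + 9 = 42.
Step 3: U_X = R1 - n1(n1+1)/2 = 42 - 8*9/2 = 42 - 36 = 6.
       U_Y = n1*n2 - U_X = 48 - 6 = 42.
Step 4: No ties, so the exact null distribution of U (based on enumerating the C(14,8) = 3003 equally likely rank assignments) gives the two-sided p-value.
Step 5: p-value = 0.019980; compare to alpha = 0.1. reject H0.

U_X = 6, p = 0.019980, reject H0 at alpha = 0.1.


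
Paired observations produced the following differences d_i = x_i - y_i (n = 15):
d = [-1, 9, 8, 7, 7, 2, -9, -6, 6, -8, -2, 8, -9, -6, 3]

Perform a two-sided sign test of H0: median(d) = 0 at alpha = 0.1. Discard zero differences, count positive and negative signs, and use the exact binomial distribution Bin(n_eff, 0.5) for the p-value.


Step 1: Discard zero differences. Original n = 15; n_eff = number of nonzero differences = 15.
Nonzero differences (with sign): -1, +9, +8, +7, +7, +2, -9, -6, +6, -8, -2, +8, -9, -6, +3
Step 2: Count signs: positive = 8, negative = 7.
Step 3: Under H0: P(positive) = 0.5, so the number of positives S ~ Bin(15, 0.5).
Step 4: Two-sided exact p-value = sum of Bin(15,0.5) probabilities at or below the observed probability = 1.000000.
Step 5: alpha = 0.1. fail to reject H0.

n_eff = 15, pos = 8, neg = 7, p = 1.000000, fail to reject H0.


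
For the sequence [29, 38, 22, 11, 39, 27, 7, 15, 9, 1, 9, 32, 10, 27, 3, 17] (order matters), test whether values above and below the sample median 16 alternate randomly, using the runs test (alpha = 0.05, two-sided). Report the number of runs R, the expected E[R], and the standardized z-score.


Step 1: Compute median = 16; label A = above, B = below.
Labels in order: AAABAABBBBBABABA  (n_A = 8, n_B = 8)
Step 2: Count runs R = 9.
Step 3: Under H0 (random ordering), E[R] = 2*n_A*n_B/(n_A+n_B) + 1 = 2*8*8/16 + 1 = 9.0000.
        Var[R] = 2*n_A*n_B*(2*n_A*n_B - n_A - n_B) / ((n_A+n_B)^2 * (n_A+n_B-1)) = 14336/3840 = 3.7333.
        SD[R] = 1.9322.
Step 4: R = E[R], so z = 0 with no continuity correction.
Step 5: Two-sided p-value via normal approximation = 2*(1 - Phi(|z|)) = 1.000000.
Step 6: alpha = 0.05. fail to reject H0.

R = 9, z = 0.0000, p = 1.000000, fail to reject H0.


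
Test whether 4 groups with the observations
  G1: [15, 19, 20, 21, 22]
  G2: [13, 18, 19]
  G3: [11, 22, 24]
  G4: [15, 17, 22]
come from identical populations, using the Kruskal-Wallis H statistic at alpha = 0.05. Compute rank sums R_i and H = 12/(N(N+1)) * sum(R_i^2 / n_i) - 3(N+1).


Step 1: Combine all N = 14 observations and assign midranks.
sorted (value, group, rank): (11,G3,1), (13,G2,2), (15,G1,3.5), (15,G4,3.5), (17,G4,5), (18,G2,6), (19,G1,7.5), (19,G2,7.5), (20,G1,9), (21,G1,10), (22,G1,12), (22,G3,12), (22,G4,12), (24,G3,14)
Step 2: Sum ranks within each group.
R_1 = 42 (n_1 = 5)
R_2 = 15.5 (n_2 = 3)
R_3 = 27 (n_3 = 3)
R_4 = 20.5 (n_4 = 3)
Step 3: H = 12/(N(N+1)) * sum(R_i^2/n_i) - 3(N+1)
     = 12/(14*15) * (42^2/5 + 15.5^2/3 + 27^2/3 + 20.5^2/3) - 3*15
     = 0.057143 * 815.967 - 45
     = 1.626667.
Step 4: Ties present; correction factor C = 1 - 36/(14^3 - 14) = 0.986813. Corrected H = 1.626667 / 0.986813 = 1.648404.
Step 5: Under H0, H ~ chi^2(3); p-value = 0.648465.
Step 6: alpha = 0.05. fail to reject H0.

H = 1.6484, df = 3, p = 0.648465, fail to reject H0.


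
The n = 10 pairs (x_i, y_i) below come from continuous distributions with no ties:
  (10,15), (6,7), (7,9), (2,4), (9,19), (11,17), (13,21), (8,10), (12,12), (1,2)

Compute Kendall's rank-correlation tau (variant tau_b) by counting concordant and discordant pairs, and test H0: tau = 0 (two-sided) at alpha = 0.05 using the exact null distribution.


Step 1: Enumerate the 45 unordered pairs (i,j) with i<j and classify each by sign(x_j-x_i) * sign(y_j-y_i).
  (1,2):dx=-4,dy=-8->C; (1,3):dx=-3,dy=-6->C; (1,4):dx=-8,dy=-11->C; (1,5):dx=-1,dy=+4->D
  (1,6):dx=+1,dy=+2->C; (1,7):dx=+3,dy=+6->C; (1,8):dx=-2,dy=-5->C; (1,9):dx=+2,dy=-3->D
  (1,10):dx=-9,dy=-13->C; (2,3):dx=+1,dy=+2->C; (2,4):dx=-4,dy=-3->C; (2,5):dx=+3,dy=+12->C
  (2,6):dx=+5,dy=+10->C; (2,7):dx=+7,dy=+14->C; (2,8):dx=+2,dy=+3->C; (2,9):dx=+6,dy=+5->C
  (2,10):dx=-5,dy=-5->C; (3,4):dx=-5,dy=-5->C; (3,5):dx=+2,dy=+10->C; (3,6):dx=+4,dy=+8->C
  (3,7):dx=+6,dy=+12->C; (3,8):dx=+1,dy=+1->C; (3,9):dx=+5,dy=+3->C; (3,10):dx=-6,dy=-7->C
  (4,5):dx=+7,dy=+15->C; (4,6):dx=+9,dy=+13->C; (4,7):dx=+11,dy=+17->C; (4,8):dx=+6,dy=+6->C
  (4,9):dx=+10,dy=+8->C; (4,10):dx=-1,dy=-2->C; (5,6):dx=+2,dy=-2->D; (5,7):dx=+4,dy=+2->C
  (5,8):dx=-1,dy=-9->C; (5,9):dx=+3,dy=-7->D; (5,10):dx=-8,dy=-17->C; (6,7):dx=+2,dy=+4->C
  (6,8):dx=-3,dy=-7->C; (6,9):dx=+1,dy=-5->D; (6,10):dx=-10,dy=-15->C; (7,8):dx=-5,dy=-11->C
  (7,9):dx=-1,dy=-9->C; (7,10):dx=-12,dy=-19->C; (8,9):dx=+4,dy=+2->C; (8,10):dx=-7,dy=-8->C
  (9,10):dx=-11,dy=-10->C
Step 2: C = 40, D = 5, total pairs = 45.
Step 3: tau = (C - D)/(n(n-1)/2) = (40 - 5)/45 = 0.777778.
Step 4: Exact two-sided p-value (enumerate n! = 3628800 permutations of y under H0): p = 0.000946.
Step 5: alpha = 0.05. reject H0.

tau_b = 0.7778 (C=40, D=5), p = 0.000946, reject H0.


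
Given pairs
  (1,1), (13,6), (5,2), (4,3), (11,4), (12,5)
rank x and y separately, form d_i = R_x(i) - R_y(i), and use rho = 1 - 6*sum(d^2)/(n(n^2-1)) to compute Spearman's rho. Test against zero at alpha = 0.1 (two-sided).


Step 1: Rank x and y separately (midranks; no ties here).
rank(x): 1->1, 13->6, 5->3, 4->2, 11->4, 12->5
rank(y): 1->1, 6->6, 2->2, 3->3, 4->4, 5->5
Step 2: d_i = R_x(i) - R_y(i); compute d_i^2.
  (1-1)^2=0, (6-6)^2=0, (3-2)^2=1, (2-3)^2=1, (4-4)^2=0, (5-5)^2=0
sum(d^2) = 2.
Step 3: rho = 1 - 6*2 / (6*(6^2 - 1)) = 1 - 12/210 = 0.942857.
Step 4: Under H0, t = rho * sqrt((n-2)/(1-rho^2)) = 5.6595 ~ t(4).
Step 5: Two-sided p-value from the t-distribution with 4 df = 0.004805.
Step 6: alpha = 0.1. reject H0.

rho = 0.9429, p = 0.004805, reject H0 at alpha = 0.1.


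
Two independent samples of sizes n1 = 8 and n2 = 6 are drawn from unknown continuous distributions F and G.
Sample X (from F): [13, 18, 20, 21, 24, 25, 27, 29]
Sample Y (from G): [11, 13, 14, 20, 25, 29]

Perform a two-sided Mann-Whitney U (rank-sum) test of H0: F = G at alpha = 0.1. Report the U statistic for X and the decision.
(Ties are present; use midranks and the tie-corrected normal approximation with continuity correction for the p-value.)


Step 1: Combine and sort all 14 observations; assign midranks.
sorted (value, group): (11,Y), (13,X), (13,Y), (14,Y), (18,X), (20,X), (20,Y), (21,X), (24,X), (25,X), (25,Y), (27,X), (29,X), (29,Y)
ranks: 11->1, 13->2.5, 13->2.5, 14->4, 18->5, 20->6.5, 20->6.5, 21->8, 24->9, 25->10.5, 25->10.5, 27->12, 29->13.5, 29->13.5
Step 2: Rank sum for X: R1 = 2.5 + 5 + 6.5 + 8 + 9 + 10.5 + 12 + 13.5 = 67.
Step 3: U_X = R1 - n1(n1+1)/2 = 67 - 8*9/2 = 67 - 36 = 31.
       U_Y = n1*n2 - U_X = 48 - 31 = 17.
Step 4: Ties are present, so use the tie-corrected normal approximation (with continuity correction) for the p-value.
Step 5: p-value = 0.399307; compare to alpha = 0.1. fail to reject H0.

U_X = 31, p = 0.399307, fail to reject H0 at alpha = 0.1.


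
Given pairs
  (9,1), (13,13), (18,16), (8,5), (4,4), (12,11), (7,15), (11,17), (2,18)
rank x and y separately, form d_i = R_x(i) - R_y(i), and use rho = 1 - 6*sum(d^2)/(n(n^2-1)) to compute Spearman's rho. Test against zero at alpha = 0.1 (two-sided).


Step 1: Rank x and y separately (midranks; no ties here).
rank(x): 9->5, 13->8, 18->9, 8->4, 4->2, 12->7, 7->3, 11->6, 2->1
rank(y): 1->1, 13->5, 16->7, 5->3, 4->2, 11->4, 15->6, 17->8, 18->9
Step 2: d_i = R_x(i) - R_y(i); compute d_i^2.
  (5-1)^2=16, (8-5)^2=9, (9-7)^2=4, (4-3)^2=1, (2-2)^2=0, (7-4)^2=9, (3-6)^2=9, (6-8)^2=4, (1-9)^2=64
sum(d^2) = 116.
Step 3: rho = 1 - 6*116 / (9*(9^2 - 1)) = 1 - 696/720 = 0.033333.
Step 4: Under H0, t = rho * sqrt((n-2)/(1-rho^2)) = 0.0882 ~ t(7).
Step 5: Two-sided p-value from the t-distribution with 7 df = 0.932157.
Step 6: alpha = 0.1. fail to reject H0.

rho = 0.0333, p = 0.932157, fail to reject H0 at alpha = 0.1.


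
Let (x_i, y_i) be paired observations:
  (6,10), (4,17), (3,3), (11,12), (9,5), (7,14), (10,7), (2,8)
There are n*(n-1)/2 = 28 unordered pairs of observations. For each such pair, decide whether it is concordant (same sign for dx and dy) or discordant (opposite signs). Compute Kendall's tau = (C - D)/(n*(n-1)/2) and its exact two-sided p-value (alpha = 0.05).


Step 1: Enumerate the 28 unordered pairs (i,j) with i<j and classify each by sign(x_j-x_i) * sign(y_j-y_i).
  (1,2):dx=-2,dy=+7->D; (1,3):dx=-3,dy=-7->C; (1,4):dx=+5,dy=+2->C; (1,5):dx=+3,dy=-5->D
  (1,6):dx=+1,dy=+4->C; (1,7):dx=+4,dy=-3->D; (1,8):dx=-4,dy=-2->C; (2,3):dx=-1,dy=-14->C
  (2,4):dx=+7,dy=-5->D; (2,5):dx=+5,dy=-12->D; (2,6):dx=+3,dy=-3->D; (2,7):dx=+6,dy=-10->D
  (2,8):dx=-2,dy=-9->C; (3,4):dx=+8,dy=+9->C; (3,5):dx=+6,dy=+2->C; (3,6):dx=+4,dy=+11->C
  (3,7):dx=+7,dy=+4->C; (3,8):dx=-1,dy=+5->D; (4,5):dx=-2,dy=-7->C; (4,6):dx=-4,dy=+2->D
  (4,7):dx=-1,dy=-5->C; (4,8):dx=-9,dy=-4->C; (5,6):dx=-2,dy=+9->D; (5,7):dx=+1,dy=+2->C
  (5,8):dx=-7,dy=+3->D; (6,7):dx=+3,dy=-7->D; (6,8):dx=-5,dy=-6->C; (7,8):dx=-8,dy=+1->D
Step 2: C = 15, D = 13, total pairs = 28.
Step 3: tau = (C - D)/(n(n-1)/2) = (15 - 13)/28 = 0.071429.
Step 4: Exact two-sided p-value (enumerate n! = 40320 permutations of y under H0): p = 0.904861.
Step 5: alpha = 0.05. fail to reject H0.

tau_b = 0.0714 (C=15, D=13), p = 0.904861, fail to reject H0.


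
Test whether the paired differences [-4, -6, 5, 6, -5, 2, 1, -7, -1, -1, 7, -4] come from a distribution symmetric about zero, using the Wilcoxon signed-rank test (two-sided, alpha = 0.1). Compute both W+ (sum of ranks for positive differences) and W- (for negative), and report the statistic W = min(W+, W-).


Step 1: Drop any zero differences (none here) and take |d_i|.
|d| = [4, 6, 5, 6, 5, 2, 1, 7, 1, 1, 7, 4]
Step 2: Midrank |d_i| (ties get averaged ranks).
ranks: |4|->5.5, |6|->9.5, |5|->7.5, |6|->9.5, |5|->7.5, |2|->4, |1|->2, |7|->11.5, |1|->2, |1|->2, |7|->11.5, |4|->5.5
Step 3: Attach original signs; sum ranks with positive sign and with negative sign.
W+ = 7.5 + 9.5 + 4 + 2 + 11.5 = 34.5
W- = 5.5 + 9.5 + 7.5 + 11.5 + 2 + 2 + 5.5 = 43.5
(Check: W+ + W- = 78 should equal n(n+1)/2 = 78.)
Step 4: Test statistic W = min(W+, W-) = 34.5.
Step 5: Ties in |d|, so use the tie-corrected normal approximation.
        E[W] = n(n+1)/4 = 12*13/4 = 39.
        Tie groups: |d|=1 (t=3), |d|=4 (t=2), |d|=5 (t=2), |d|=6 (t=2), |d|=7 (t=2); sum(t^3 - t) = 48.
        Var[W] = n(n+1)(2n+1)/24 - sum(t^3-t)/48 = 3900/24 - 48/48 = 161.5.
        z = (W - E[W]) / sqrt(Var[W]) = (34.5 - 39) / 12.7083 = -0.3541.
        Two-sided p = 2*Phi(z) = 0.723264.
Step 6: alpha = 0.1. fail to reject H0.

W+ = 34.5, W- = 43.5, W = min = 34.5, p = 0.723264, fail to reject H0.


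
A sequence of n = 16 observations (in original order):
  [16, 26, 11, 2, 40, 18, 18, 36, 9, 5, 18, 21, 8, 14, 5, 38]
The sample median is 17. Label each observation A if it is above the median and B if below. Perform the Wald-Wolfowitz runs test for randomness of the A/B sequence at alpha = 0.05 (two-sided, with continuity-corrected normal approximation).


Step 1: Compute median = 17; label A = above, B = below.
Labels in order: BABBAAAABBAABBBA  (n_A = 8, n_B = 8)
Step 2: Count runs R = 8.
Step 3: Under H0 (random ordering), E[R] = 2*n_A*n_B/(n_A+n_B) + 1 = 2*8*8/16 + 1 = 9.0000.
        Var[R] = 2*n_A*n_B*(2*n_A*n_B - n_A - n_B) / ((n_A+n_B)^2 * (n_A+n_B-1)) = 14336/3840 = 3.7333.
        SD[R] = 1.9322.
Step 4: Continuity-corrected z = (R + 0.5 - E[R]) / SD[R] = (8 + 0.5 - 9.0000) / 1.9322 = -0.2588.
Step 5: Two-sided p-value via normal approximation = 2*(1 - Phi(|z|)) = 0.795809.
Step 6: alpha = 0.05. fail to reject H0.

R = 8, z = -0.2588, p = 0.795809, fail to reject H0.


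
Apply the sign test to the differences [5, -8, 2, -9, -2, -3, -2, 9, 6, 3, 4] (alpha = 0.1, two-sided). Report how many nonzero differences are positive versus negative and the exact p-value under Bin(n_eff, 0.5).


Step 1: Discard zero differences. Original n = 11; n_eff = number of nonzero differences = 11.
Nonzero differences (with sign): +5, -8, +2, -9, -2, -3, -2, +9, +6, +3, +4
Step 2: Count signs: positive = 6, negative = 5.
Step 3: Under H0: P(positive) = 0.5, so the number of positives S ~ Bin(11, 0.5).
Step 4: Two-sided exact p-value = sum of Bin(11,0.5) probabilities at or below the observed probability = 1.000000.
Step 5: alpha = 0.1. fail to reject H0.

n_eff = 11, pos = 6, neg = 5, p = 1.000000, fail to reject H0.


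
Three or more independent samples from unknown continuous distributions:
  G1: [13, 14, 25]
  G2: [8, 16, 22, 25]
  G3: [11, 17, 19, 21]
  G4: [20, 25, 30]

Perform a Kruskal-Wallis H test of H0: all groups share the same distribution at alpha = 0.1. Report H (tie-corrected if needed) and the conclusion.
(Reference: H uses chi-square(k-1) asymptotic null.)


Step 1: Combine all N = 14 observations and assign midranks.
sorted (value, group, rank): (8,G2,1), (11,G3,2), (13,G1,3), (14,G1,4), (16,G2,5), (17,G3,6), (19,G3,7), (20,G4,8), (21,G3,9), (22,G2,10), (25,G1,12), (25,G2,12), (25,G4,12), (30,G4,14)
Step 2: Sum ranks within each group.
R_1 = 19 (n_1 = 3)
R_2 = 28 (n_2 = 4)
R_3 = 24 (n_3 = 4)
R_4 = 34 (n_4 = 3)
Step 3: H = 12/(N(N+1)) * sum(R_i^2/n_i) - 3(N+1)
     = 12/(14*15) * (19^2/3 + 28^2/4 + 24^2/4 + 34^2/3) - 3*15
     = 0.057143 * 845.667 - 45
     = 3.323810.
Step 4: Ties present; correction factor C = 1 - 24/(14^3 - 14) = 0.991209. Corrected H = 3.323810 / 0.991209 = 3.353289.
Step 5: Under H0, H ~ chi^2(3); p-value = 0.340294.
Step 6: alpha = 0.1. fail to reject H0.

H = 3.3533, df = 3, p = 0.340294, fail to reject H0.


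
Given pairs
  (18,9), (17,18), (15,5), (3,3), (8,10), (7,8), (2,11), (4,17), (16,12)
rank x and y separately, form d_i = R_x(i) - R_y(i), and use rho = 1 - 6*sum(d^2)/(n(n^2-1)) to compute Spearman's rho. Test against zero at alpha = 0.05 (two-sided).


Step 1: Rank x and y separately (midranks; no ties here).
rank(x): 18->9, 17->8, 15->6, 3->2, 8->5, 7->4, 2->1, 4->3, 16->7
rank(y): 9->4, 18->9, 5->2, 3->1, 10->5, 8->3, 11->6, 17->8, 12->7
Step 2: d_i = R_x(i) - R_y(i); compute d_i^2.
  (9-4)^2=25, (8-9)^2=1, (6-2)^2=16, (2-1)^2=1, (5-5)^2=0, (4-3)^2=1, (1-6)^2=25, (3-8)^2=25, (7-7)^2=0
sum(d^2) = 94.
Step 3: rho = 1 - 6*94 / (9*(9^2 - 1)) = 1 - 564/720 = 0.216667.
Step 4: Under H0, t = rho * sqrt((n-2)/(1-rho^2)) = 0.5872 ~ t(7).
Step 5: Two-sided p-value from the t-distribution with 7 df = 0.575515.
Step 6: alpha = 0.05. fail to reject H0.

rho = 0.2167, p = 0.575515, fail to reject H0 at alpha = 0.05.


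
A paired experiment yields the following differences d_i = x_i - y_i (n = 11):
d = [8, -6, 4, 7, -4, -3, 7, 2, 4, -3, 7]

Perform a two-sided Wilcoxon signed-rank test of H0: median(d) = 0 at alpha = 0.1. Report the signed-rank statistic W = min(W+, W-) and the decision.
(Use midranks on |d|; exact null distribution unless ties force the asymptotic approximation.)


Step 1: Drop any zero differences (none here) and take |d_i|.
|d| = [8, 6, 4, 7, 4, 3, 7, 2, 4, 3, 7]
Step 2: Midrank |d_i| (ties get averaged ranks).
ranks: |8|->11, |6|->7, |4|->5, |7|->9, |4|->5, |3|->2.5, |7|->9, |2|->1, |4|->5, |3|->2.5, |7|->9
Step 3: Attach original signs; sum ranks with positive sign and with negative sign.
W+ = 11 + 5 + 9 + 9 + 1 + 5 + 9 = 49
W- = 7 + 5 + 2.5 + 2.5 = 17
(Check: W+ + W- = 66 should equal n(n+1)/2 = 66.)
Step 4: Test statistic W = min(W+, W-) = 17.
Step 5: Ties in |d|, so use the tie-corrected normal approximation.
        E[W] = n(n+1)/4 = 11*12/4 = 33.
        Tie groups: |d|=3 (t=2), |d|=4 (t=3), |d|=7 (t=3); sum(t^3 - t) = 54.
        Var[W] = n(n+1)(2n+1)/24 - sum(t^3-t)/48 = 3036/24 - 54/48 = 125.375.
        z = (W - E[W]) / sqrt(Var[W]) = (17 - 33) / 11.1971 = -1.4289.
        Two-sided p = 2*Phi(z) = 0.153021.
Step 6: alpha = 0.1. fail to reject H0.

W+ = 49, W- = 17, W = min = 17, p = 0.153021, fail to reject H0.


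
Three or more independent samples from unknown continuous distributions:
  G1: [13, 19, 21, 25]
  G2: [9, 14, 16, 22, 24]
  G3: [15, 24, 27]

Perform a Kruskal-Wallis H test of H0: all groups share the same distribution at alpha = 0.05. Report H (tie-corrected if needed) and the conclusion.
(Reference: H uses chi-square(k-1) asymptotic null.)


Step 1: Combine all N = 12 observations and assign midranks.
sorted (value, group, rank): (9,G2,1), (13,G1,2), (14,G2,3), (15,G3,4), (16,G2,5), (19,G1,6), (21,G1,7), (22,G2,8), (24,G2,9.5), (24,G3,9.5), (25,G1,11), (27,G3,12)
Step 2: Sum ranks within each group.
R_1 = 26 (n_1 = 4)
R_2 = 26.5 (n_2 = 5)
R_3 = 25.5 (n_3 = 3)
Step 3: H = 12/(N(N+1)) * sum(R_i^2/n_i) - 3(N+1)
     = 12/(12*13) * (26^2/4 + 26.5^2/5 + 25.5^2/3) - 3*13
     = 0.076923 * 526.2 - 39
     = 1.476923.
Step 4: Ties present; correction factor C = 1 - 6/(12^3 - 12) = 0.996503. Corrected H = 1.476923 / 0.996503 = 1.482105.
Step 5: Under H0, H ~ chi^2(2); p-value = 0.476612.
Step 6: alpha = 0.05. fail to reject H0.

H = 1.4821, df = 2, p = 0.476612, fail to reject H0.


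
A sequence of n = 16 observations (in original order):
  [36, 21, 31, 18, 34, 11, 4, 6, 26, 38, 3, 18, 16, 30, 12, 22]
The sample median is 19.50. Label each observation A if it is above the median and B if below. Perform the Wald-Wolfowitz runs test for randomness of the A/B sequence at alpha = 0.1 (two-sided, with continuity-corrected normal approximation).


Step 1: Compute median = 19.50; label A = above, B = below.
Labels in order: AAABABBBAABBBABA  (n_A = 8, n_B = 8)
Step 2: Count runs R = 9.
Step 3: Under H0 (random ordering), E[R] = 2*n_A*n_B/(n_A+n_B) + 1 = 2*8*8/16 + 1 = 9.0000.
        Var[R] = 2*n_A*n_B*(2*n_A*n_B - n_A - n_B) / ((n_A+n_B)^2 * (n_A+n_B-1)) = 14336/3840 = 3.7333.
        SD[R] = 1.9322.
Step 4: R = E[R], so z = 0 with no continuity correction.
Step 5: Two-sided p-value via normal approximation = 2*(1 - Phi(|z|)) = 1.000000.
Step 6: alpha = 0.1. fail to reject H0.

R = 9, z = 0.0000, p = 1.000000, fail to reject H0.


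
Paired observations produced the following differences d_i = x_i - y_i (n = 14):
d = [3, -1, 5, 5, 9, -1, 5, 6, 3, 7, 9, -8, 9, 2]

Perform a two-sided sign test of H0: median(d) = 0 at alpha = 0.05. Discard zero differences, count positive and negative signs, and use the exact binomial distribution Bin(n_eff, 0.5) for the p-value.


Step 1: Discard zero differences. Original n = 14; n_eff = number of nonzero differences = 14.
Nonzero differences (with sign): +3, -1, +5, +5, +9, -1, +5, +6, +3, +7, +9, -8, +9, +2
Step 2: Count signs: positive = 11, negative = 3.
Step 3: Under H0: P(positive) = 0.5, so the number of positives S ~ Bin(14, 0.5).
Step 4: Two-sided exact p-value = sum of Bin(14,0.5) probabilities at or below the observed probability = 0.057373.
Step 5: alpha = 0.05. fail to reject H0.

n_eff = 14, pos = 11, neg = 3, p = 0.057373, fail to reject H0.


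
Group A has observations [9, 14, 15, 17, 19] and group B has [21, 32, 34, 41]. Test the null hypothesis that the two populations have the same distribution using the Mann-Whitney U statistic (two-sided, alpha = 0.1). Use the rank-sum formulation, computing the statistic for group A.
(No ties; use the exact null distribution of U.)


Step 1: Combine and sort all 9 observations; assign midranks.
sorted (value, group): (9,X), (14,X), (15,X), (17,X), (19,X), (21,Y), (32,Y), (34,Y), (41,Y)
ranks: 9->1, 14->2, 15->3, 17->4, 19->5, 21->6, 32->7, 34->8, 41->9
Step 2: Rank sum for X: R1 = 1 + 2 + 3 + 4 + 5 = 15.
Step 3: U_X = R1 - n1(n1+1)/2 = 15 - 5*6/2 = 15 - 15 = 0.
       U_Y = n1*n2 - U_X = 20 - 0 = 20.
Step 4: No ties, so the exact null distribution of U (based on enumerating the C(9,5) = 126 equally likely rank assignments) gives the two-sided p-value.
Step 5: p-value = 0.015873; compare to alpha = 0.1. reject H0.

U_X = 0, p = 0.015873, reject H0 at alpha = 0.1.


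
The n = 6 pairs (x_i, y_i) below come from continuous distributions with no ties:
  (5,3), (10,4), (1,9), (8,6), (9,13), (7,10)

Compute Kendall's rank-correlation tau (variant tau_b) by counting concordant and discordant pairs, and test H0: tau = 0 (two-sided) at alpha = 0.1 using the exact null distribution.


Step 1: Enumerate the 15 unordered pairs (i,j) with i<j and classify each by sign(x_j-x_i) * sign(y_j-y_i).
  (1,2):dx=+5,dy=+1->C; (1,3):dx=-4,dy=+6->D; (1,4):dx=+3,dy=+3->C; (1,5):dx=+4,dy=+10->C
  (1,6):dx=+2,dy=+7->C; (2,3):dx=-9,dy=+5->D; (2,4):dx=-2,dy=+2->D; (2,5):dx=-1,dy=+9->D
  (2,6):dx=-3,dy=+6->D; (3,4):dx=+7,dy=-3->D; (3,5):dx=+8,dy=+4->C; (3,6):dx=+6,dy=+1->C
  (4,5):dx=+1,dy=+7->C; (4,6):dx=-1,dy=+4->D; (5,6):dx=-2,dy=-3->C
Step 2: C = 8, D = 7, total pairs = 15.
Step 3: tau = (C - D)/(n(n-1)/2) = (8 - 7)/15 = 0.066667.
Step 4: Exact two-sided p-value (enumerate n! = 720 permutations of y under H0): p = 1.000000.
Step 5: alpha = 0.1. fail to reject H0.

tau_b = 0.0667 (C=8, D=7), p = 1.000000, fail to reject H0.


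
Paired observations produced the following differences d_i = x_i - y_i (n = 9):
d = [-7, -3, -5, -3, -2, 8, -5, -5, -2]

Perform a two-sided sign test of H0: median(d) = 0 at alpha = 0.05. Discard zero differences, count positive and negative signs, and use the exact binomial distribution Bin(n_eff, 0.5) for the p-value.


Step 1: Discard zero differences. Original n = 9; n_eff = number of nonzero differences = 9.
Nonzero differences (with sign): -7, -3, -5, -3, -2, +8, -5, -5, -2
Step 2: Count signs: positive = 1, negative = 8.
Step 3: Under H0: P(positive) = 0.5, so the number of positives S ~ Bin(9, 0.5).
Step 4: Two-sided exact p-value = sum of Bin(9,0.5) probabilities at or below the observed probability = 0.039062.
Step 5: alpha = 0.05. reject H0.

n_eff = 9, pos = 1, neg = 8, p = 0.039062, reject H0.


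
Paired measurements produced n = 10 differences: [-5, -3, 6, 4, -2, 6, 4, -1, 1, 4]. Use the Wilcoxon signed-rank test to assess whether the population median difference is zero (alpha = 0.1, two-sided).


Step 1: Drop any zero differences (none here) and take |d_i|.
|d| = [5, 3, 6, 4, 2, 6, 4, 1, 1, 4]
Step 2: Midrank |d_i| (ties get averaged ranks).
ranks: |5|->8, |3|->4, |6|->9.5, |4|->6, |2|->3, |6|->9.5, |4|->6, |1|->1.5, |1|->1.5, |4|->6
Step 3: Attach original signs; sum ranks with positive sign and with negative sign.
W+ = 9.5 + 6 + 9.5 + 6 + 1.5 + 6 = 38.5
W- = 8 + 4 + 3 + 1.5 = 16.5
(Check: W+ + W- = 55 should equal n(n+1)/2 = 55.)
Step 4: Test statistic W = min(W+, W-) = 16.5.
Step 5: Ties in |d|, so use the tie-corrected normal approximation.
        E[W] = n(n+1)/4 = 10*11/4 = 27.5.
        Tie groups: |d|=1 (t=2), |d|=4 (t=3), |d|=6 (t=2); sum(t^3 - t) = 36.
        Var[W] = n(n+1)(2n+1)/24 - sum(t^3-t)/48 = 2310/24 - 36/48 = 95.5.
        z = (W - E[W]) / sqrt(Var[W]) = (16.5 - 27.5) / 9.7724 = -1.1256.
        Two-sided p = 2*Phi(z) = 0.260327.
Step 6: alpha = 0.1. fail to reject H0.

W+ = 38.5, W- = 16.5, W = min = 16.5, p = 0.260327, fail to reject H0.


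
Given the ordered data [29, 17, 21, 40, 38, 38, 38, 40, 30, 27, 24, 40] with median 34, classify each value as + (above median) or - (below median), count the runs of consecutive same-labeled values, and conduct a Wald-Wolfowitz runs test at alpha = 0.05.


Step 1: Compute median = 34; label A = above, B = below.
Labels in order: BBBAAAAABBBA  (n_A = 6, n_B = 6)
Step 2: Count runs R = 4.
Step 3: Under H0 (random ordering), E[R] = 2*n_A*n_B/(n_A+n_B) + 1 = 2*6*6/12 + 1 = 7.0000.
        Var[R] = 2*n_A*n_B*(2*n_A*n_B - n_A - n_B) / ((n_A+n_B)^2 * (n_A+n_B-1)) = 4320/1584 = 2.7273.
        SD[R] = 1.6514.
Step 4: Continuity-corrected z = (R + 0.5 - E[R]) / SD[R] = (4 + 0.5 - 7.0000) / 1.6514 = -1.5138.
Step 5: Two-sided p-value via normal approximation = 2*(1 - Phi(|z|)) = 0.130070.
Step 6: alpha = 0.05. fail to reject H0.

R = 4, z = -1.5138, p = 0.130070, fail to reject H0.


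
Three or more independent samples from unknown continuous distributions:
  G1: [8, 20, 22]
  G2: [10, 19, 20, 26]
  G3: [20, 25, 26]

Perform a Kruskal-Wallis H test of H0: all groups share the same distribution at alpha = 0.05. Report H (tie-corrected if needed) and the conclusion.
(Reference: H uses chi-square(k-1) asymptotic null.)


Step 1: Combine all N = 10 observations and assign midranks.
sorted (value, group, rank): (8,G1,1), (10,G2,2), (19,G2,3), (20,G1,5), (20,G2,5), (20,G3,5), (22,G1,7), (25,G3,8), (26,G2,9.5), (26,G3,9.5)
Step 2: Sum ranks within each group.
R_1 = 13 (n_1 = 3)
R_2 = 19.5 (n_2 = 4)
R_3 = 22.5 (n_3 = 3)
Step 3: H = 12/(N(N+1)) * sum(R_i^2/n_i) - 3(N+1)
     = 12/(10*11) * (13^2/3 + 19.5^2/4 + 22.5^2/3) - 3*11
     = 0.109091 * 320.146 - 33
     = 1.925000.
Step 4: Ties present; correction factor C = 1 - 30/(10^3 - 10) = 0.969697. Corrected H = 1.925000 / 0.969697 = 1.985156.
Step 5: Under H0, H ~ chi^2(2); p-value = 0.370620.
Step 6: alpha = 0.05. fail to reject H0.

H = 1.9852, df = 2, p = 0.370620, fail to reject H0.


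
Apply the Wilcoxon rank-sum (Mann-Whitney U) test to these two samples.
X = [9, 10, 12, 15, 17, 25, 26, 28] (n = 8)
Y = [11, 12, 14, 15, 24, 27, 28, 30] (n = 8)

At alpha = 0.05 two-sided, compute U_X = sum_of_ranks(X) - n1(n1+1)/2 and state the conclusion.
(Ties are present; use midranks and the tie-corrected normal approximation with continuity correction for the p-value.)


Step 1: Combine and sort all 16 observations; assign midranks.
sorted (value, group): (9,X), (10,X), (11,Y), (12,X), (12,Y), (14,Y), (15,X), (15,Y), (17,X), (24,Y), (25,X), (26,X), (27,Y), (28,X), (28,Y), (30,Y)
ranks: 9->1, 10->2, 11->3, 12->4.5, 12->4.5, 14->6, 15->7.5, 15->7.5, 17->9, 24->10, 25->11, 26->12, 27->13, 28->14.5, 28->14.5, 30->16
Step 2: Rank sum for X: R1 = 1 + 2 + 4.5 + 7.5 + 9 + 11 + 12 + 14.5 = 61.5.
Step 3: U_X = R1 - n1(n1+1)/2 = 61.5 - 8*9/2 = 61.5 - 36 = 25.5.
       U_Y = n1*n2 - U_X = 64 - 25.5 = 38.5.
Step 4: Ties are present, so use the tie-corrected normal approximation (with continuity correction) for the p-value.
Step 5: p-value = 0.527700; compare to alpha = 0.05. fail to reject H0.

U_X = 25.5, p = 0.527700, fail to reject H0 at alpha = 0.05.


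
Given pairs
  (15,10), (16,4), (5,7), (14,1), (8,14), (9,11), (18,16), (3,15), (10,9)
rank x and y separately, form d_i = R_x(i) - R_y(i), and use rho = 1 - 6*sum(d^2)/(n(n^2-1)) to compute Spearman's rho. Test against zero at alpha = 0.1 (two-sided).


Step 1: Rank x and y separately (midranks; no ties here).
rank(x): 15->7, 16->8, 5->2, 14->6, 8->3, 9->4, 18->9, 3->1, 10->5
rank(y): 10->5, 4->2, 7->3, 1->1, 14->7, 11->6, 16->9, 15->8, 9->4
Step 2: d_i = R_x(i) - R_y(i); compute d_i^2.
  (7-5)^2=4, (8-2)^2=36, (2-3)^2=1, (6-1)^2=25, (3-7)^2=16, (4-6)^2=4, (9-9)^2=0, (1-8)^2=49, (5-4)^2=1
sum(d^2) = 136.
Step 3: rho = 1 - 6*136 / (9*(9^2 - 1)) = 1 - 816/720 = -0.133333.
Step 4: Under H0, t = rho * sqrt((n-2)/(1-rho^2)) = -0.3559 ~ t(7).
Step 5: Two-sided p-value from the t-distribution with 7 df = 0.732368.
Step 6: alpha = 0.1. fail to reject H0.

rho = -0.1333, p = 0.732368, fail to reject H0 at alpha = 0.1.


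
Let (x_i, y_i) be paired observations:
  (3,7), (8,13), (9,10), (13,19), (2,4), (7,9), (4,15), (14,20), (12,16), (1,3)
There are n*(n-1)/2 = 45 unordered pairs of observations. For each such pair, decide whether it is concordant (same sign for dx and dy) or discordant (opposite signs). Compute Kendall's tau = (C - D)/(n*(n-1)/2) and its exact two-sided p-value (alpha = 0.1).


Step 1: Enumerate the 45 unordered pairs (i,j) with i<j and classify each by sign(x_j-x_i) * sign(y_j-y_i).
  (1,2):dx=+5,dy=+6->C; (1,3):dx=+6,dy=+3->C; (1,4):dx=+10,dy=+12->C; (1,5):dx=-1,dy=-3->C
  (1,6):dx=+4,dy=+2->C; (1,7):dx=+1,dy=+8->C; (1,8):dx=+11,dy=+13->C; (1,9):dx=+9,dy=+9->C
  (1,10):dx=-2,dy=-4->C; (2,3):dx=+1,dy=-3->D; (2,4):dx=+5,dy=+6->C; (2,5):dx=-6,dy=-9->C
  (2,6):dx=-1,dy=-4->C; (2,7):dx=-4,dy=+2->D; (2,8):dx=+6,dy=+7->C; (2,9):dx=+4,dy=+3->C
  (2,10):dx=-7,dy=-10->C; (3,4):dx=+4,dy=+9->C; (3,5):dx=-7,dy=-6->C; (3,6):dx=-2,dy=-1->C
  (3,7):dx=-5,dy=+5->D; (3,8):dx=+5,dy=+10->C; (3,9):dx=+3,dy=+6->C; (3,10):dx=-8,dy=-7->C
  (4,5):dx=-11,dy=-15->C; (4,6):dx=-6,dy=-10->C; (4,7):dx=-9,dy=-4->C; (4,8):dx=+1,dy=+1->C
  (4,9):dx=-1,dy=-3->C; (4,10):dx=-12,dy=-16->C; (5,6):dx=+5,dy=+5->C; (5,7):dx=+2,dy=+11->C
  (5,8):dx=+12,dy=+16->C; (5,9):dx=+10,dy=+12->C; (5,10):dx=-1,dy=-1->C; (6,7):dx=-3,dy=+6->D
  (6,8):dx=+7,dy=+11->C; (6,9):dx=+5,dy=+7->C; (6,10):dx=-6,dy=-6->C; (7,8):dx=+10,dy=+5->C
  (7,9):dx=+8,dy=+1->C; (7,10):dx=-3,dy=-12->C; (8,9):dx=-2,dy=-4->C; (8,10):dx=-13,dy=-17->C
  (9,10):dx=-11,dy=-13->C
Step 2: C = 41, D = 4, total pairs = 45.
Step 3: tau = (C - D)/(n(n-1)/2) = (41 - 4)/45 = 0.822222.
Step 4: Exact two-sided p-value (enumerate n! = 3628800 permutations of y under H0): p = 0.000358.
Step 5: alpha = 0.1. reject H0.

tau_b = 0.8222 (C=41, D=4), p = 0.000358, reject H0.


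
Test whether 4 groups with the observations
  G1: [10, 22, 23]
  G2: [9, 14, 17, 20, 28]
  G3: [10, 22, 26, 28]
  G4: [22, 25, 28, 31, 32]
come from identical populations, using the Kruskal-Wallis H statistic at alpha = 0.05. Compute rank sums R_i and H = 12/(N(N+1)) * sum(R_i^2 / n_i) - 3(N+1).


Step 1: Combine all N = 17 observations and assign midranks.
sorted (value, group, rank): (9,G2,1), (10,G1,2.5), (10,G3,2.5), (14,G2,4), (17,G2,5), (20,G2,6), (22,G1,8), (22,G3,8), (22,G4,8), (23,G1,10), (25,G4,11), (26,G3,12), (28,G2,14), (28,G3,14), (28,G4,14), (31,G4,16), (32,G4,17)
Step 2: Sum ranks within each group.
R_1 = 20.5 (n_1 = 3)
R_2 = 30 (n_2 = 5)
R_3 = 36.5 (n_3 = 4)
R_4 = 66 (n_4 = 5)
Step 3: H = 12/(N(N+1)) * sum(R_i^2/n_i) - 3(N+1)
     = 12/(17*18) * (20.5^2/3 + 30^2/5 + 36.5^2/4 + 66^2/5) - 3*18
     = 0.039216 * 1524.35 - 54
     = 5.778268.
Step 4: Ties present; correction factor C = 1 - 54/(17^3 - 17) = 0.988971. Corrected H = 5.778268 / 0.988971 = 5.842710.
Step 5: Under H0, H ~ chi^2(3); p-value = 0.119519.
Step 6: alpha = 0.05. fail to reject H0.

H = 5.8427, df = 3, p = 0.119519, fail to reject H0.


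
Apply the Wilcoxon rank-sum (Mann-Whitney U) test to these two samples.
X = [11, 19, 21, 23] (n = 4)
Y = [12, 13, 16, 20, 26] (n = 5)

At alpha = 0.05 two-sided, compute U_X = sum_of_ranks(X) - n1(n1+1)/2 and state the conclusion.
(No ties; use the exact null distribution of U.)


Step 1: Combine and sort all 9 observations; assign midranks.
sorted (value, group): (11,X), (12,Y), (13,Y), (16,Y), (19,X), (20,Y), (21,X), (23,X), (26,Y)
ranks: 11->1, 12->2, 13->3, 16->4, 19->5, 20->6, 21->7, 23->8, 26->9
Step 2: Rank sum for X: R1 = 1 + 5 + 7 + 8 = 21.
Step 3: U_X = R1 - n1(n1+1)/2 = 21 - 4*5/2 = 21 - 10 = 11.
       U_Y = n1*n2 - U_X = 20 - 11 = 9.
Step 4: No ties, so the exact null distribution of U (based on enumerating the C(9,4) = 126 equally likely rank assignments) gives the two-sided p-value.
Step 5: p-value = 0.904762; compare to alpha = 0.05. fail to reject H0.

U_X = 11, p = 0.904762, fail to reject H0 at alpha = 0.05.


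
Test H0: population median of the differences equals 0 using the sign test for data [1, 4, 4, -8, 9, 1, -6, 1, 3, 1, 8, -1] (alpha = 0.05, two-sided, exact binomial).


Step 1: Discard zero differences. Original n = 12; n_eff = number of nonzero differences = 12.
Nonzero differences (with sign): +1, +4, +4, -8, +9, +1, -6, +1, +3, +1, +8, -1
Step 2: Count signs: positive = 9, negative = 3.
Step 3: Under H0: P(positive) = 0.5, so the number of positives S ~ Bin(12, 0.5).
Step 4: Two-sided exact p-value = sum of Bin(12,0.5) probabilities at or below the observed probability = 0.145996.
Step 5: alpha = 0.05. fail to reject H0.

n_eff = 12, pos = 9, neg = 3, p = 0.145996, fail to reject H0.


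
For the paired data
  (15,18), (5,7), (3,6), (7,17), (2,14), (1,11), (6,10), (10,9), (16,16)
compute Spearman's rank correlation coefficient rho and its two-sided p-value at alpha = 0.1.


Step 1: Rank x and y separately (midranks; no ties here).
rank(x): 15->8, 5->4, 3->3, 7->6, 2->2, 1->1, 6->5, 10->7, 16->9
rank(y): 18->9, 7->2, 6->1, 17->8, 14->6, 11->5, 10->4, 9->3, 16->7
Step 2: d_i = R_x(i) - R_y(i); compute d_i^2.
  (8-9)^2=1, (4-2)^2=4, (3-1)^2=4, (6-8)^2=4, (2-6)^2=16, (1-5)^2=16, (5-4)^2=1, (7-3)^2=16, (9-7)^2=4
sum(d^2) = 66.
Step 3: rho = 1 - 6*66 / (9*(9^2 - 1)) = 1 - 396/720 = 0.450000.
Step 4: Under H0, t = rho * sqrt((n-2)/(1-rho^2)) = 1.3332 ~ t(7).
Step 5: Two-sided p-value from the t-distribution with 7 df = 0.224216.
Step 6: alpha = 0.1. fail to reject H0.

rho = 0.4500, p = 0.224216, fail to reject H0 at alpha = 0.1.


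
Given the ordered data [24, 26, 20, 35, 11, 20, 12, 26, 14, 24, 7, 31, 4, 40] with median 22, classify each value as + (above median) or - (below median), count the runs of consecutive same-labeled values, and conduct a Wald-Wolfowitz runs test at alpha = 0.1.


Step 1: Compute median = 22; label A = above, B = below.
Labels in order: AABABBBABABABA  (n_A = 7, n_B = 7)
Step 2: Count runs R = 11.
Step 3: Under H0 (random ordering), E[R] = 2*n_A*n_B/(n_A+n_B) + 1 = 2*7*7/14 + 1 = 8.0000.
        Var[R] = 2*n_A*n_B*(2*n_A*n_B - n_A - n_B) / ((n_A+n_B)^2 * (n_A+n_B-1)) = 8232/2548 = 3.2308.
        SD[R] = 1.7974.
Step 4: Continuity-corrected z = (R - 0.5 - E[R]) / SD[R] = (11 - 0.5 - 8.0000) / 1.7974 = 1.3909.
Step 5: Two-sided p-value via normal approximation = 2*(1 - Phi(|z|)) = 0.164264.
Step 6: alpha = 0.1. fail to reject H0.

R = 11, z = 1.3909, p = 0.164264, fail to reject H0.


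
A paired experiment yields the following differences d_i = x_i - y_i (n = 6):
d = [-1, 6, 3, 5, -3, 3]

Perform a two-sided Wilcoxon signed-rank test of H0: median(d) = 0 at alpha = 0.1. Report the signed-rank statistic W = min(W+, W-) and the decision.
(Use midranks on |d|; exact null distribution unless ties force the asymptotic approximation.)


Step 1: Drop any zero differences (none here) and take |d_i|.
|d| = [1, 6, 3, 5, 3, 3]
Step 2: Midrank |d_i| (ties get averaged ranks).
ranks: |1|->1, |6|->6, |3|->3, |5|->5, |3|->3, |3|->3
Step 3: Attach original signs; sum ranks with positive sign and with negative sign.
W+ = 6 + 3 + 5 + 3 = 17
W- = 1 + 3 = 4
(Check: W+ + W- = 21 should equal n(n+1)/2 = 21.)
Step 4: Test statistic W = min(W+, W-) = 4.
Step 5: Ties in |d|, so use the tie-corrected normal approximation.
        E[W] = n(n+1)/4 = 6*7/4 = 10.5.
        Tie groups: |d|=3 (t=3); sum(t^3 - t) = 24.
        Var[W] = n(n+1)(2n+1)/24 - sum(t^3-t)/48 = 546/24 - 24/48 = 22.25.
        z = (W - E[W]) / sqrt(Var[W]) = (4 - 10.5) / 4.7170 = -1.3780.
        Two-sided p = 2*Phi(z) = 0.168204.
Step 6: alpha = 0.1. fail to reject H0.

W+ = 17, W- = 4, W = min = 4, p = 0.168204, fail to reject H0.


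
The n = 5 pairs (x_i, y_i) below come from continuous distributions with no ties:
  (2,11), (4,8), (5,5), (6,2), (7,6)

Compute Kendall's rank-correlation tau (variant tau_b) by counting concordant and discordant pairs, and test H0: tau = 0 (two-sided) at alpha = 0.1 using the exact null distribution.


Step 1: Enumerate the 10 unordered pairs (i,j) with i<j and classify each by sign(x_j-x_i) * sign(y_j-y_i).
  (1,2):dx=+2,dy=-3->D; (1,3):dx=+3,dy=-6->D; (1,4):dx=+4,dy=-9->D; (1,5):dx=+5,dy=-5->D
  (2,3):dx=+1,dy=-3->D; (2,4):dx=+2,dy=-6->D; (2,5):dx=+3,dy=-2->D; (3,4):dx=+1,dy=-3->D
  (3,5):dx=+2,dy=+1->C; (4,5):dx=+1,dy=+4->C
Step 2: C = 2, D = 8, total pairs = 10.
Step 3: tau = (C - D)/(n(n-1)/2) = (2 - 8)/10 = -0.600000.
Step 4: Exact two-sided p-value (enumerate n! = 120 permutations of y under H0): p = 0.233333.
Step 5: alpha = 0.1. fail to reject H0.

tau_b = -0.6000 (C=2, D=8), p = 0.233333, fail to reject H0.


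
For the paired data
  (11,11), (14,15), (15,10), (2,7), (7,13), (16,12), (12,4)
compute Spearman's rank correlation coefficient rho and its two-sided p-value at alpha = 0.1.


Step 1: Rank x and y separately (midranks; no ties here).
rank(x): 11->3, 14->5, 15->6, 2->1, 7->2, 16->7, 12->4
rank(y): 11->4, 15->7, 10->3, 7->2, 13->6, 12->5, 4->1
Step 2: d_i = R_x(i) - R_y(i); compute d_i^2.
  (3-4)^2=1, (5-7)^2=4, (6-3)^2=9, (1-2)^2=1, (2-6)^2=16, (7-5)^2=4, (4-1)^2=9
sum(d^2) = 44.
Step 3: rho = 1 - 6*44 / (7*(7^2 - 1)) = 1 - 264/336 = 0.214286.
Step 4: Under H0, t = rho * sqrt((n-2)/(1-rho^2)) = 0.4906 ~ t(5).
Step 5: Two-sided p-value from the t-distribution with 5 df = 0.644512.
Step 6: alpha = 0.1. fail to reject H0.

rho = 0.2143, p = 0.644512, fail to reject H0 at alpha = 0.1.


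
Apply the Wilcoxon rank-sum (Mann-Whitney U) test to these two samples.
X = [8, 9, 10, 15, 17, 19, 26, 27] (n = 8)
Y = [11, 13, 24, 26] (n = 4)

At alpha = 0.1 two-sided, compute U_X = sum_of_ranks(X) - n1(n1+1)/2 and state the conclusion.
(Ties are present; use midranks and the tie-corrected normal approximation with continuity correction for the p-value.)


Step 1: Combine and sort all 12 observations; assign midranks.
sorted (value, group): (8,X), (9,X), (10,X), (11,Y), (13,Y), (15,X), (17,X), (19,X), (24,Y), (26,X), (26,Y), (27,X)
ranks: 8->1, 9->2, 10->3, 11->4, 13->5, 15->6, 17->7, 19->8, 24->9, 26->10.5, 26->10.5, 27->12
Step 2: Rank sum for X: R1 = 1 + 2 + 3 + 6 + 7 + 8 + 10.5 + 12 = 49.5.
Step 3: U_X = R1 - n1(n1+1)/2 = 49.5 - 8*9/2 = 49.5 - 36 = 13.5.
       U_Y = n1*n2 - U_X = 32 - 13.5 = 18.5.
Step 4: Ties are present, so use the tie-corrected normal approximation (with continuity correction) for the p-value.
Step 5: p-value = 0.733647; compare to alpha = 0.1. fail to reject H0.

U_X = 13.5, p = 0.733647, fail to reject H0 at alpha = 0.1.
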